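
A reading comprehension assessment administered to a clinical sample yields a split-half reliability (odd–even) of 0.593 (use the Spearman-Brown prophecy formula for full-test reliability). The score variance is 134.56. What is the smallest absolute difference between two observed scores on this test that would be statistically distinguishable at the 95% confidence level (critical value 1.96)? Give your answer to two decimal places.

16.25

SD = √134.56 = 11.6000
r_full = 2·0.593 / (1 + 0.593) ≈ 0.7445
SEM = 11.6000·√(1 − 0.7445) ≈ 5.8634
Standard error of the difference = 5.8634·√2 ≈ 8.2921
Smallest detectable difference = 1.96·8.2921 ≈ 16.2524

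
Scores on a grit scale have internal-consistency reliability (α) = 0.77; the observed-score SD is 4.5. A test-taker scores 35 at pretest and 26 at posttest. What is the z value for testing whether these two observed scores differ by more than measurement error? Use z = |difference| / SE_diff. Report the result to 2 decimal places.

SEM = 4.5000 · √(1 − 0.7700) = 4.5000 · √0.2300 ≈ 4.5000 · 0.4796 ≈ 2.1581
Standard error of the difference = 2.1581·√2 ≈ 3.0520
z = |35 − 26| / 3.0520 = 9 / 3.0520 ≈ 2.9488

2.95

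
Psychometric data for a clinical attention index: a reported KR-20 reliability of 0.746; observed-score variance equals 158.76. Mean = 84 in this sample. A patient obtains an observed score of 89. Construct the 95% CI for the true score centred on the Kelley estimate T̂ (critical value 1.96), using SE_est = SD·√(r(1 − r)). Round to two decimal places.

[76.98, 98.48]

SD = √158.76 = 12.6000
Estimated true score = 0.7460×89 + (1 − 0.7460)×84 ≈ 87.7300
SE_est = 12.6000×√(0.7460×0.2540) ≈ 5.4847
95% CI: 87.7300 ± 10.7501 ≈ (76.9799, 98.4801)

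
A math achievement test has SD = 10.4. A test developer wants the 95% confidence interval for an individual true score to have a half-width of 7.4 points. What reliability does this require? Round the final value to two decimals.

SEM needed = half-width / z = 7.4/1.96 ≈ 3.7755
r = 1 − (3.7755/10.4)² ≈ 1 − 0.1318 ≈ 0.8682

0.87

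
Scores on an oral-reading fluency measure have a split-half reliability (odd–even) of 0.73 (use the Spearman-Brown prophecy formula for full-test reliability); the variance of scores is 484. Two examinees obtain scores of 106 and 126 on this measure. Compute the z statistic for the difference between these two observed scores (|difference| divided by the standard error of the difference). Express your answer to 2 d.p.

SD = √484 = 22.000
r_full = 2·0.73 / (1 + 0.73) ≈ 0.844
SEM = 22.000*√(1 − 0.844) ≈ 8.691
SE_diff = √2 * SEM ≈ 12.291
z = |106 − 126| / 12.291 = 20 / 12.291 ≈ 1.627

1.63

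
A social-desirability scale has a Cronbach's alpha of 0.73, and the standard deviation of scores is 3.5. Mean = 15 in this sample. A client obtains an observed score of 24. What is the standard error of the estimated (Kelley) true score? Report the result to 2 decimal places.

1.55

SE_est = 3.50000·√[r(1 − r)] ≃ 1.55386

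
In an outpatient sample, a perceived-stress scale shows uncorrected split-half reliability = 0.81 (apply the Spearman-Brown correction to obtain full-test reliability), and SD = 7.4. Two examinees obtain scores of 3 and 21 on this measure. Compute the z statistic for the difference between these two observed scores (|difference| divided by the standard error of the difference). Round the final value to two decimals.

5.31

Spearman-Brown: r = 2(0.81) / (1 + 0.81) = 1.6200 / 1.8100 ≈ 0.8950
SEM = 7.4000 * √(1 − 0.8950) = 7.4000 * √0.1050 ≈ 7.4000 * 0.3240 ≈ 2.3976
SE_diff = SEM * √2 ≈ 2.3976 * 1.4142 ≈ 3.3907
z = |3 − 21| / 3.3907 = 18 / 3.3907 ≈ 5.3087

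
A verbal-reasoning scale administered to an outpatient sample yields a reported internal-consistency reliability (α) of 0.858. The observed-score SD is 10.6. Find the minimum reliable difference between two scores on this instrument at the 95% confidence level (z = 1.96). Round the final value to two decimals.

The standard error of measurement is 10.600×√(1 − 0.858) ≈ 10.600×0.377 ≈ 3.994.
SE_diff = SEM × √2 ≈ 3.994 × 1.414 ≈ 5.649
Minimum reliable difference = 1.96 × SE_diff ≈ 1.96 × 5.649 ≈ 11.072

11.07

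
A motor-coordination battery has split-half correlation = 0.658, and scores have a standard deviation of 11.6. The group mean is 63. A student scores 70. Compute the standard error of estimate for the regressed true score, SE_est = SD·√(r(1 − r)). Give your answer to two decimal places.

Spearman-Brown: r = 2(0.658) / (1 + 0.658) = 1.3160 / 1.6580 ≃ 0.7937
SE_est = SD × √(r(1 − r)) = 11.6000 × √0.1637 ≃ 11.6000 × 0.4046 ≃ 4.6937

4.69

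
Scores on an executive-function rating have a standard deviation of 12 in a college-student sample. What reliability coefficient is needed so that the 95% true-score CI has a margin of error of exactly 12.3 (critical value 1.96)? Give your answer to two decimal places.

0.73

Required SEM = 12.3 / 1.96 ≃ 6.276
r = 1 − (6.276/12)² ≃ 1 − 0.273 ≃ 0.727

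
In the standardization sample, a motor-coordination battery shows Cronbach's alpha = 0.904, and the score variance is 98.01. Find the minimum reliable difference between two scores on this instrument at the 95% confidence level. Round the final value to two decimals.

8.50

σ = 98.01^(1/2) = 9.900
SEM = 9.900 · √(1 − 0.904) = 9.900 · √0.096 ≈ 9.900 · 0.310 ≈ 3.067
SE_diff = SEM · √2 ≈ 3.067 · 1.414 ≈ 4.338
Minimum reliable difference = 1.96 · SE_diff ≈ 1.96 · 4.338 ≈ 8.502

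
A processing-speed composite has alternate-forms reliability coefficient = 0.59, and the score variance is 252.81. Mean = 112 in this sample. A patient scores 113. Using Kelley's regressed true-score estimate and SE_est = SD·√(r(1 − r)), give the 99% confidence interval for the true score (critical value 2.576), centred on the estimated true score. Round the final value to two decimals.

[92.45, 132.73]

SD = √252.81 = 15.9000
T̂ = r·X + (1 − r)·M = 0.5900×113 + 0.4100×112 = 66.6700 + 45.9200 ≈ 112.5900
SE_est = SD × √(r(1 − r)) = 15.9000 × √0.2419 ≈ 15.9000 × 0.4918 ≈ 7.8201
CI = 112.5900 ± 2.576 × 7.8201 → [92.4453, 132.7347]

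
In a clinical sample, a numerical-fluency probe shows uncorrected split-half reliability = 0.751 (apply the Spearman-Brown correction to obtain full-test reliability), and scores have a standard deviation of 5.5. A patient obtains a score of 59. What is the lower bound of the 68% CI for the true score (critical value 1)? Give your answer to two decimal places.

56.93

Full-length reliability (Spearman-Brown) = 2(0.751)/(1+0.751) ≈ 0.858
The standard error of measurement is 5.500×√(1 − 0.858) ≈ 5.500×0.377 ≈ 2.074.
Half-width = 1×2.074 ≈ 2.074
Lower limit = 59 − 2.074 ≈ 56.926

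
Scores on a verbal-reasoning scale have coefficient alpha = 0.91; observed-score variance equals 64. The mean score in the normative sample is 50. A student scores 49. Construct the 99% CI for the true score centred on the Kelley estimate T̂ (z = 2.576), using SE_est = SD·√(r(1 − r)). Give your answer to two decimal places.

[43.19, 54.99]

σ = 64^(1/2) = 8.00000
T̂ = r·X + (1 − r)·M = 0.91000*49 + 0.09000*50 = 44.59000 + 4.50000 ≈ 49.09000
SE_est = SD * √(r(1 − r)) = 8.00000 * √0.08190 ≈ 8.00000 * 0.28618 ≈ 2.28945
CI = 49.09000 ± 2.576 * 2.28945 → [43.19237, 54.98763]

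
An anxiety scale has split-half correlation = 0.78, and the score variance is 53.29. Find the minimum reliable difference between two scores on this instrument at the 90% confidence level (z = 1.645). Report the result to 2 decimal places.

SD = √53.29 = 7.30000
r_full = 2·0.78 / (1 + 0.78) ≃ 0.87640
The standard error of measurement is 7.30000·√(1 − 0.87640) ≃ 7.30000·0.35156 ≃ 2.56640.
SE_diff = √2 · SEM ≃ 3.62944
Minimum reliable difference = 1.645 · SE_diff ≃ 1.645 · 3.62944 ≃ 5.97042

5.97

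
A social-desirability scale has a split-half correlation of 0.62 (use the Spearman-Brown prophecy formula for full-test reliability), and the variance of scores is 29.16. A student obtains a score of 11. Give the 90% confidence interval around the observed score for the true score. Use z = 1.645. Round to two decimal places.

SD = √29.16 ≃ 5.400
Spearman-Brown: r = 2(0.62) / (1 + 0.62) = 1.240 / 1.620 ≃ 0.765
SEM = 5.400·√(1 − 0.765) ≃ 2.615
Margin = 1.645 · 2.615 ≃ 4.302
CI = 11 ± 4.302 → [6.698, 15.302]

[6.70, 15.30]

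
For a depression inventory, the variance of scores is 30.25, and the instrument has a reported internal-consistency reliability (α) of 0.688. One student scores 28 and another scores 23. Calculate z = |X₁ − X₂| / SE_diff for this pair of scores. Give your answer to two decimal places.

1.15

SD = √30.25 = 5.500
SEM = 5.500*√(1 − 0.688) ≃ 3.072
SE_diff = SEM * √2 ≃ 3.072 * 1.414 ≃ 4.345
z = 5 / 4.345 ≃ 1.151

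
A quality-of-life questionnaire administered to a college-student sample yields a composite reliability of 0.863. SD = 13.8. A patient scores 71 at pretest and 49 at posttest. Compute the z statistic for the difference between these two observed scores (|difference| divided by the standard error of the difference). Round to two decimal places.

3.05

SEM = 13.8000 * √(1 − 0.8630) = 13.8000 * √0.1370 ≈ 13.8000 * 0.3701 ≈ 5.1079
SE_diff = √2 * SEM ≈ 7.2236
z = |71 − 49| / 7.2236 = 22 / 7.2236 ≈ 3.0456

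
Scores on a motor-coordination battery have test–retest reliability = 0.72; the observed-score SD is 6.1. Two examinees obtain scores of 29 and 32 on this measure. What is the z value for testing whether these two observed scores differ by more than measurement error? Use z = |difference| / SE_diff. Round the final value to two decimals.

The standard error of measurement is 6.10000*√(1 − 0.72000) ≈ 6.10000*0.52915 ≈ 3.22782.
SE_diff = √2 * SEM ≈ 4.56482
z = |29 − 32| / 4.56482 = 3 / 4.56482 ≈ 0.65720

0.66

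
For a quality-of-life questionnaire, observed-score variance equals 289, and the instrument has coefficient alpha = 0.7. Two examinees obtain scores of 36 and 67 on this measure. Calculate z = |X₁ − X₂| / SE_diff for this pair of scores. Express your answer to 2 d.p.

2.35

SD = √289 = 17.0000
SEM = 17.0000 * √(1 − 0.7000) = 17.0000 * √0.3000 ≈ 17.0000 * 0.5477 ≈ 9.3113
SE_diff = √2 * SEM ≈ 13.1681
z = 31 / 13.1681 ≈ 2.3542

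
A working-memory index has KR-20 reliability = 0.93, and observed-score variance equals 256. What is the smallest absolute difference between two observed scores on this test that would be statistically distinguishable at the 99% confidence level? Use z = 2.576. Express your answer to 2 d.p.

σ = 256^(1/2) = 16.0000
The standard error of measurement is 16.0000·√(1 − 0.9300) ≃ 16.0000·0.2646 ≃ 4.2332.
Standard error of the difference = 4.2332·√2 ≃ 5.9867
Smallest detectable difference = 2.576·5.9867 ≃ 15.4216

15.42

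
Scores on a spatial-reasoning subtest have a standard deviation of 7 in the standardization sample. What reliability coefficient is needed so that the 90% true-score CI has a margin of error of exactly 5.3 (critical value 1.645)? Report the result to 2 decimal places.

0.79

SEM needed = half-width / z = 5.3/1.645 ≈ 3.22188
Required reliability = 1 − (SEM/SD)² = 1 − 0.21185 ≈ 0.78815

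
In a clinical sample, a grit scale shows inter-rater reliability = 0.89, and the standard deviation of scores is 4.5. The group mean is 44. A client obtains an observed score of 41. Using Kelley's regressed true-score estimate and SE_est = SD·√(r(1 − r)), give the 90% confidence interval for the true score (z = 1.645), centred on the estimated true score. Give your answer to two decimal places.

T̂ = r·X + (1 − r)·M = 0.8900×41 + 0.1100×44 = 36.4900 + 4.8400 ≈ 41.3300
SE_est = SD × √(r(1 − r)) = 4.5000 × √0.0979 ≈ 4.5000 × 0.3129 ≈ 1.4080
CI = 41.3300 ± 1.645 × 1.4080 → [39.0138, 43.6462]

[39.01, 43.65]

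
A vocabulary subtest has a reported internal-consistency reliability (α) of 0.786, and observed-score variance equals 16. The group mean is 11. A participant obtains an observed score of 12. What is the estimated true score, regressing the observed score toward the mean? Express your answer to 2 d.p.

11.79

Estimated true score = 0.786×12 + (1 − 0.786)×11 ≈ 11.786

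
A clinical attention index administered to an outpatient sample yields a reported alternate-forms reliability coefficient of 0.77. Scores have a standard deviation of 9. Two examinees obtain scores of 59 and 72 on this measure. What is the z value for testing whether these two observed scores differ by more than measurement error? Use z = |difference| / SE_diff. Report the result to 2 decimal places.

The standard error of measurement is 9.00000·√(1 − 0.77000) ≈ 9.00000·0.47958 ≈ 4.31625.
Standard error of the difference = 4.31625·√2 ≈ 6.10410
z = |59 − 72| / 6.10410 = 13 / 6.10410 ≈ 2.12972

2.13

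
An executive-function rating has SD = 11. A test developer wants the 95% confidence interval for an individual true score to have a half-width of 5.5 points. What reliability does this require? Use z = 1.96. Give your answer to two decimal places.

Required SEM = 5.5 / 1.96 ≃ 2.8061
r = 1 − (SEM / SD)² = 1 − (2.8061 / 11)² ≃ 1 − 0.0651 ≃ 0.9349

0.93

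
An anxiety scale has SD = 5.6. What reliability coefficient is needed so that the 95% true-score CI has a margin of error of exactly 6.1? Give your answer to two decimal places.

SEM needed = half-width / z = 6.1/1.96 ≈ 3.11224
r = 1 − (SEM / SD)² = 1 − (3.11224 / 5.6)² ≈ 1 − 0.30887 ≈ 0.69113

0.69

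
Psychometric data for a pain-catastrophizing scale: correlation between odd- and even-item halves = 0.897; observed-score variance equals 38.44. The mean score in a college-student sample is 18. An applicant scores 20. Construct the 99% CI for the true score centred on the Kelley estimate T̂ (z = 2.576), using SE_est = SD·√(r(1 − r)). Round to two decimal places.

[16.27, 23.51]

σ = 38.44^(1/2) = 6.2000
r_full = 2·0.897 / (1 + 0.897) ≃ 0.9457
T̂ = 0.9457(20) + 0.0543(18) ≃ 19.8914
SE_est = 6.2000*√(0.9457*0.0543) ≃ 1.4049
CI = 19.8914 ± 2.576 * 1.4049 → [16.2723, 23.5105]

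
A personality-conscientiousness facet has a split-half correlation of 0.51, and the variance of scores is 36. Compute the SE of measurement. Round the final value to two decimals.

SD = √36 ≈ 6.0000
Spearman-Brown: r = 2(0.51) / (1 + 0.51) = 1.0200 / 1.5100 ≈ 0.6755
SEM = 6.0000 · √(1 − 0.6755) = 6.0000 · √0.3245 ≈ 6.0000 · 0.5697 ≈ 3.4179

3.42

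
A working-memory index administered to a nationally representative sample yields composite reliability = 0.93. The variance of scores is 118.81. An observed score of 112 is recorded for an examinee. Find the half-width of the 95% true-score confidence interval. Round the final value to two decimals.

5.65

SD = √118.81 ≃ 10.9000
SEM = 10.9000 * √(1 − 0.9300) = 10.9000 * √0.0700 ≃ 10.9000 * 0.2646 ≃ 2.8839
Half-width = 1.96*2.8839 ≃ 5.6524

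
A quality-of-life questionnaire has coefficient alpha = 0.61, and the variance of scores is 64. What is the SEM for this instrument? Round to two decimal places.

5.00

σ = 64^(1/2) = 8.0000
SEM = 8.0000*√(1 − 0.6100) ≈ 4.9960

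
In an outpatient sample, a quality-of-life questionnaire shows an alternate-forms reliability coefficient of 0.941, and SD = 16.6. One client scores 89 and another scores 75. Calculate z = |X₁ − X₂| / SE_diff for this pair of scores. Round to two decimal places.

2.46

SEM = 16.60000*√(1 − 0.94100) ≈ 4.03213
SE_diff = √2 * SEM ≈ 5.70229
z = 14 / 5.70229 ≈ 2.45516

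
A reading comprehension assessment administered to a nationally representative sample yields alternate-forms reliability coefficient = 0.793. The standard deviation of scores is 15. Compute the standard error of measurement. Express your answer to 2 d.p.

6.82

SEM = 15.00000 × √(1 − 0.79300) = 15.00000 × √0.20700 ≈ 15.00000 × 0.45497 ≈ 6.82459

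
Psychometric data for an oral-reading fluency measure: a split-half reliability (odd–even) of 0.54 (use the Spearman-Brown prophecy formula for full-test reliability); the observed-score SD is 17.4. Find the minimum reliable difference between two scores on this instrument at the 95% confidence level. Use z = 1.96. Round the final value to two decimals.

26.36

Full-length reliability (Spearman-Brown) = 2(0.54)/(1+0.54) ≃ 0.70130
The standard error of measurement is 17.40000·√(1 − 0.70130) ≃ 17.40000·0.54654 ≃ 9.50972.
Standard error of the difference = 9.50972·√2 ≃ 13.44878
Minimum reliable difference = 1.96 · SE_diff ≃ 1.96 · 13.44878 ≃ 26.35960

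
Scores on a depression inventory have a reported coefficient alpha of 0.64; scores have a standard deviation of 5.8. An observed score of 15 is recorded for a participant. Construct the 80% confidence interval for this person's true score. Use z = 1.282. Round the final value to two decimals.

The standard error of measurement is 5.8000*√(1 − 0.6400) ≃ 5.8000*0.6000 ≃ 3.4800.
Margin = 1.282 * 3.4800 ≃ 4.4614
80% CI: 15 ± 4.4614 = [10.5386, 19.4614]

[10.54, 19.46]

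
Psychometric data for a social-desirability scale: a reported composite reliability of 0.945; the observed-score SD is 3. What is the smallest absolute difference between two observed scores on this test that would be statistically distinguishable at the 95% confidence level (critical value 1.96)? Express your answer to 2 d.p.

SEM = 3.000×√(1 − 0.945) ≈ 0.704
SE_diff = √2 × SEM ≈ 0.995
Smallest detectable difference = 1.96×0.995 ≈ 1.950

1.95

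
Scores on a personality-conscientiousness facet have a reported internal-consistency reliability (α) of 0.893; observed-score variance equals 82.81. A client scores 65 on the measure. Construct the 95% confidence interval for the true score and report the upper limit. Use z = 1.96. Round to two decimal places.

SD = √82.81 ≈ 9.100
SEM = 9.100 × √(1 − 0.893) = 9.100 × √0.107 ≈ 9.100 × 0.327 ≈ 2.977
1.96 × SEM ≈ 5.834
Upper limit = 65 + 5.834 ≈ 70.834

70.83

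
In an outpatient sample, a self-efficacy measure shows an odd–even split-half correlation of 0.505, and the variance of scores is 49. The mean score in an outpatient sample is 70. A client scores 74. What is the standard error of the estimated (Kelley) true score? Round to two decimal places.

SD = √49 = 7.0000
Full-length reliability (Spearman-Brown) = 2(0.505)/(1+0.505) ≈ 0.6711
SE_est = SD * √(r(1 − r)) = 7.0000 * √0.2207 ≈ 7.0000 * 0.4698 ≈ 3.2887

3.29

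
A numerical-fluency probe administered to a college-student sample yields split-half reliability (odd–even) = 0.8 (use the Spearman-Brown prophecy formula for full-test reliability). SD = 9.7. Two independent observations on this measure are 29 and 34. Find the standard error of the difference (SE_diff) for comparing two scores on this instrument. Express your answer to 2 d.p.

r_full = 2·0.8 / (1 + 0.8) ≃ 0.8889
SEM = 9.7000 · √(1 − 0.8889) = 9.7000 · √0.1111 ≃ 9.7000 · 0.3333 ≃ 3.2333
SE_diff = SEM · √2 ≃ 3.2333 · 1.4142 ≃ 4.5726

4.57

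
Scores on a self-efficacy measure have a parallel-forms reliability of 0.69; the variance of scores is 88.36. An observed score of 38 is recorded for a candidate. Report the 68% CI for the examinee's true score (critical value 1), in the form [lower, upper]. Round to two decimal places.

[32.77, 43.23]

σ = 88.36^(1/2) = 9.4000
The standard error of measurement is 9.4000×√(1 − 0.6900) ≈ 9.4000×0.5568 ≈ 5.2337.
Half-width = 1×5.2337 ≈ 5.2337
Interval: (32.7663, 43.2337)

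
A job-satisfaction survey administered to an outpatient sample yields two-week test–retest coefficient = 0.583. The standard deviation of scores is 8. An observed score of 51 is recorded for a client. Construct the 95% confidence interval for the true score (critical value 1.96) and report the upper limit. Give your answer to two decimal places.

61.13

SEM = 8.000*√(1 − 0.583) ≈ 5.166
Half-width = 1.96*5.166 ≈ 10.125
Upper bound: 51 + 10.125 = 61.125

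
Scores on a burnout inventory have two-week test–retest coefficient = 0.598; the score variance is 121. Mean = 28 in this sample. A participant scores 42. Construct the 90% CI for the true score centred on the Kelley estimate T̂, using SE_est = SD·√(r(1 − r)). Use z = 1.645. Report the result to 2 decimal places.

[27.50, 45.24]

SD = √121 ≃ 11.000
Estimated true score = 0.598·42 + (1 − 0.598)·28 ≃ 36.372
SE_est = 11.000·√(0.598·0.402) ≃ 5.393
CI = 36.372 ± 1.645 · 5.393 → [27.500, 45.244]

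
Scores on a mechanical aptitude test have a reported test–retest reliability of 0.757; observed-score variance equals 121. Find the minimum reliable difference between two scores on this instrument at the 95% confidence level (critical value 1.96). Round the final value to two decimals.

15.03

σ = 121^(1/2) = 11.0000
The standard error of measurement is 11.0000·√(1 − 0.7570) ≈ 11.0000·0.4930 ≈ 5.4225.
SE_diff = √2 · SEM ≈ 7.6685
Smallest detectable difference = 1.96·7.6685 ≈ 15.0303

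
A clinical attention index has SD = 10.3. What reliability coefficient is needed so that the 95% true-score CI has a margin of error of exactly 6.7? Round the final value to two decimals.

0.89

SEM needed = half-width / z = 6.7/1.96 ≈ 3.418
r = 1 − (3.418/10.3)² ≈ 1 − 0.110 ≈ 0.890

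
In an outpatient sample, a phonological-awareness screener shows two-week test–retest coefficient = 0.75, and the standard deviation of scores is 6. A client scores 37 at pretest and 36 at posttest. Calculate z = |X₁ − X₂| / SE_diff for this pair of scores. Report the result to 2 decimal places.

SEM = 6.000·√(1 − 0.750) ≈ 3.000
SE_diff = SEM · √2 ≈ 3.000 · 1.414 ≈ 4.243
z = |37 − 36| / 4.243 = 1 / 4.243 ≈ 0.236

0.24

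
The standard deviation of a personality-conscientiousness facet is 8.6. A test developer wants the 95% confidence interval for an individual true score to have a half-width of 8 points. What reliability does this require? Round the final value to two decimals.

0.77

SEM needed = half-width / z = 8/1.96 ≈ 4.0816
r = 1 − (4.0816/8.6)² ≈ 1 − 0.2253 ≈ 0.7747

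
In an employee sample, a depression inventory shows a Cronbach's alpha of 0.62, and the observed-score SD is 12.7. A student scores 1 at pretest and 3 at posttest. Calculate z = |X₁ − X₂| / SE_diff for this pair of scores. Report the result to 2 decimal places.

SEM = 12.700 · √(1 − 0.620) = 12.700 · √0.380 ≈ 12.700 · 0.616 ≈ 7.829
SE_diff = SEM · √2 ≈ 7.829 · 1.414 ≈ 11.072
z = |1 − 3| / 11.072 = 2 / 11.072 ≈ 0.181

0.18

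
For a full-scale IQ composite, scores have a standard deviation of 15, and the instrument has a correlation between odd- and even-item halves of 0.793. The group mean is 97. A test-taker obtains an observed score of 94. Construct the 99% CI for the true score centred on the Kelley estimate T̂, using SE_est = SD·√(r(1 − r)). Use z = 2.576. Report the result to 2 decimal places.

Full-length reliability (Spearman-Brown) = 2(0.793)/(1+0.793) ≃ 0.8846
T̂ = r·X + (1 − r)·M = 0.8846·94 + 0.1154·97 ≃ 83.1478 + 11.1985 ≃ 94.3463
SE_est = 15.0000·√[r(1 − r)] ≃ 4.7934
99% CI: 94.3463 ± 12.3479 ≃ (81.9984, 106.6943)

[82.00, 106.69]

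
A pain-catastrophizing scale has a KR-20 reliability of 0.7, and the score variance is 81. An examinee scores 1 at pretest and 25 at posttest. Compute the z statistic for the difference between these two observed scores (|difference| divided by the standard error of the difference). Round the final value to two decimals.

3.44

σ = 81^(1/2) = 9.0000
The standard error of measurement is 9.0000·√(1 − 0.7000) ≈ 9.0000·0.5477 ≈ 4.9295.
Standard error of the difference = 4.9295·√2 ≈ 6.9714
z = |1 − 25| / 6.9714 = 24 / 6.9714 ≈ 3.4427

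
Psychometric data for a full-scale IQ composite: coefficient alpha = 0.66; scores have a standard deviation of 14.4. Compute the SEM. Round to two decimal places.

8.40

SEM = 14.400 · √(1 − 0.660) = 14.400 · √0.340 ≈ 14.400 · 0.583 ≈ 8.397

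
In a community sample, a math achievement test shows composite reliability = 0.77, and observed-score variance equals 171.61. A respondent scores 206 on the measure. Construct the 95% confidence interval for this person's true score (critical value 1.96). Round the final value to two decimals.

σ = 171.61^(1/2) = 13.100
SEM = 13.100·√(1 − 0.770) ≃ 6.283
Half-width = 1.96·6.283 ≃ 12.314
Interval: (193.686, 218.314)

[193.69, 218.31]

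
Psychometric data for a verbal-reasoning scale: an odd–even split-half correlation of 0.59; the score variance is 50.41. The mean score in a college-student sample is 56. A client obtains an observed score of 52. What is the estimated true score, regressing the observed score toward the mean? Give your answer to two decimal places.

r_full = 2·0.59 / (1 + 0.59) ≈ 0.742
Estimated true score = 0.742·52 + (1 − 0.742)·56 ≈ 53.031

53.03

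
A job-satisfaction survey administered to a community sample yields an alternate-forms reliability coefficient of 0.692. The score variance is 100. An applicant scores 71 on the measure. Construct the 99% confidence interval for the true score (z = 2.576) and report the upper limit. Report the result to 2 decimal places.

85.30

SD = √100 = 10.00000
SEM = 10.00000 * √(1 − 0.69200) = 10.00000 * √0.30800 ≈ 10.00000 * 0.55498 ≈ 5.54977
2.576 * SEM ≈ 14.29622
Upper limit = 71 + 14.29622 ≈ 85.29622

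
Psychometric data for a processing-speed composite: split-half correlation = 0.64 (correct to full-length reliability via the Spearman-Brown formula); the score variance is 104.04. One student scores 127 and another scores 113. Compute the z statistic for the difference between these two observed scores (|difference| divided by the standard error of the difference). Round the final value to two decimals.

2.07

SD = √104.04 ≈ 10.2000
Full-length reliability (Spearman-Brown) = 2(0.64)/(1+0.64) ≈ 0.7805
The standard error of measurement is 10.2000*√(1 − 0.7805) ≈ 10.2000*0.4685 ≈ 4.7789.
SE_diff = SEM * √2 ≈ 4.7789 * 1.4142 ≈ 6.7584
z = 14 / 6.7584 ≈ 2.0715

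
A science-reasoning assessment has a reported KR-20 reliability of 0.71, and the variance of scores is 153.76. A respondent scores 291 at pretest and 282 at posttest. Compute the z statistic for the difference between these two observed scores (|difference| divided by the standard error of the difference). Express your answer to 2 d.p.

0.95

SD = √153.76 = 12.40000
The standard error of measurement is 12.40000×√(1 − 0.71000) ≈ 12.40000×0.53852 ≈ 6.67760.
Standard error of the difference = 6.67760·√2 ≈ 9.44356
z = |291 − 282| / 9.44356 = 9 / 9.44356 ≈ 0.95303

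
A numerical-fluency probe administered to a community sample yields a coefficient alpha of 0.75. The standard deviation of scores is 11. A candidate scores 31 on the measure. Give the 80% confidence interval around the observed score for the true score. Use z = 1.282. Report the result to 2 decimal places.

[23.95, 38.05]

The standard error of measurement is 11.000·√(1 − 0.750) ≃ 11.000·0.500 ≃ 5.500.
1.282 · SEM ≃ 7.051
Interval: (23.949, 38.051)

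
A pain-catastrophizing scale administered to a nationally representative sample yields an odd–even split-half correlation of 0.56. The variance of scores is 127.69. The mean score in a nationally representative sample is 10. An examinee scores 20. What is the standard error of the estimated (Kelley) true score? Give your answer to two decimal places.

5.08

σ = 127.69^(1/2) = 11.30000
Spearman-Brown: r = 2(0.56) / (1 + 0.56) = 1.12000 / 1.56000 ≃ 0.71795
SE_est = 11.30000*√(0.71795*0.28205) ≃ 5.08498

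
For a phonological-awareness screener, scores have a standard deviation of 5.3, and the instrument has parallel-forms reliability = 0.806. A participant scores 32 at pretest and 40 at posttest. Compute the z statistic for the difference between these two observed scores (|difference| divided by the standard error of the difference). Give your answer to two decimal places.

2.42

SEM = 5.30000 * √(1 − 0.80600) = 5.30000 * √0.19400 ≈ 5.30000 * 0.44045 ≈ 2.33441
SE_diff = √2 * SEM ≈ 3.30135
z = 8 / 3.30135 ≈ 2.42325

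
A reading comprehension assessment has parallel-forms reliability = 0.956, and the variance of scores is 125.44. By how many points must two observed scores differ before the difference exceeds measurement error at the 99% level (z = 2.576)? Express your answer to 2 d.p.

SD = √125.44 ≃ 11.2000
The standard error of measurement is 11.2000×√(1 − 0.9560) ≃ 11.2000×0.2098 ≃ 2.3493.
SE_diff = SEM × √2 ≃ 2.3493 × 1.4142 ≃ 3.3225
Smallest detectable difference = 2.576×3.3225 ≃ 8.5586

8.56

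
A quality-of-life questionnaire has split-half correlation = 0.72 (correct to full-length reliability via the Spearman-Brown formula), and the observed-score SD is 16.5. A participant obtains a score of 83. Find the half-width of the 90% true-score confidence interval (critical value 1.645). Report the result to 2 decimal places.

Spearman-Brown: r = 2(0.72) / (1 + 0.72) = 1.440 / 1.720 ≈ 0.837
SEM = 16.500 * √(1 − 0.837) = 16.500 * √0.163 ≈ 16.500 * 0.403 ≈ 6.657
1.645 * SEM ≈ 10.951

10.95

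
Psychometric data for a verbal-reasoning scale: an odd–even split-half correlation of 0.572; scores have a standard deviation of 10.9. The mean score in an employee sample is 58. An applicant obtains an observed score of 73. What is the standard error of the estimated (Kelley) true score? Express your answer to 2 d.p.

r_full = 2·0.572 / (1 + 0.572) ≃ 0.7277
SE_est = 10.9000·√(0.7277·0.2723) ≃ 4.8519

4.85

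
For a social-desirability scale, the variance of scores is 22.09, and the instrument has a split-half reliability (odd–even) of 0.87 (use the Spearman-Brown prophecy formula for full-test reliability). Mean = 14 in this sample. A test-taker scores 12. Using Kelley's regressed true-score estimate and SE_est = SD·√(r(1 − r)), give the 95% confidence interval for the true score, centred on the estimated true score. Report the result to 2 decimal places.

SD = √22.09 = 4.700
Full-length reliability (Spearman-Brown) = 2(0.87)/(1+0.87) ≈ 0.930
T̂ = 0.930(12) + 0.070(14) ≈ 12.139
SE_est = 4.700·√[r(1 − r)] ≈ 1.195
95% CI: 12.139 ± 2.343 ≈ (9.796, 14.482)

[9.80, 14.48]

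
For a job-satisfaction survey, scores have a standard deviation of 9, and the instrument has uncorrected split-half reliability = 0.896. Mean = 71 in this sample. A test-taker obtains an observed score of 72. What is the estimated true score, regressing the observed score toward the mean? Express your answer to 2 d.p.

Full-length reliability (Spearman-Brown) = 2(0.896)/(1+0.896) ≈ 0.945
T̂ = r·X + (1 − r)·M = 0.945·72 + 0.055·71 ≈ 68.051 + 3.895 ≈ 71.945

71.95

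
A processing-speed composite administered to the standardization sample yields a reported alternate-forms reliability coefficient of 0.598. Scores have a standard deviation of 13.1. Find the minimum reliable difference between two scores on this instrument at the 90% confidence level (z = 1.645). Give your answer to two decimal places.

SEM = 13.1000 * √(1 − 0.5980) = 13.1000 * √0.4020 ≈ 13.1000 * 0.6340 ≈ 8.3059
SE_diff = √2 * SEM ≈ 11.7463
Smallest detectable difference = 1.645*11.7463 ≈ 19.3226

19.32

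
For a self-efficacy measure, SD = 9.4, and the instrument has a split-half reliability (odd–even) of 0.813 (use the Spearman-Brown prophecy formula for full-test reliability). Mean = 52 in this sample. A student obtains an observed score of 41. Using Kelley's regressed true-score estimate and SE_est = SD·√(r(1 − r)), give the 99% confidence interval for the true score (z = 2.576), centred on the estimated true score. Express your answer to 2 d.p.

[34.77, 49.50]

Full-length reliability (Spearman-Brown) = 2(0.813)/(1+0.813) ≈ 0.897
T̂ = 0.897(41) + 0.103(52) ≈ 42.135
SE_est = SD * √(r(1 − r)) = 9.400 * √0.093 ≈ 9.400 * 0.304 ≈ 2.859
CI = 42.135 ± 2.576 * 2.859 → [34.770, 49.499]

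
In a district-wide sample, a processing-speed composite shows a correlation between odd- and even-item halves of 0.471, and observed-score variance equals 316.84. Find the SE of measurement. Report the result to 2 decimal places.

σ = 316.84^(1/2) = 17.8000
Full-length reliability (Spearman-Brown) = 2(0.471)/(1+0.471) ≈ 0.6404
The standard error of measurement is 17.8000·√(1 − 0.6404) ≈ 17.8000·0.5997 ≈ 10.6744.

10.67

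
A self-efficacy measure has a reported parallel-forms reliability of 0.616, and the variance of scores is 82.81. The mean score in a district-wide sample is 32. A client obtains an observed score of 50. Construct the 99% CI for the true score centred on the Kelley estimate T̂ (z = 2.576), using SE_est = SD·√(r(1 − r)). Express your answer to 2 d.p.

[31.69, 54.49]

SD = √82.81 ≈ 9.10000
T̂ = 0.61600(50) + 0.38400(32) ≈ 43.08800
SE_est = 9.10000·√(0.61600·0.38400) ≈ 4.42586
99% CI: 43.08800 ± 11.40101 ≈ (31.68699, 54.48901)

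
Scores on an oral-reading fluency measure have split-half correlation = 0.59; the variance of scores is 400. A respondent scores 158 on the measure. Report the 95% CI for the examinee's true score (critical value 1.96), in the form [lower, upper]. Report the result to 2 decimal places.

SD = √400 ≈ 20.00000
Full-length reliability (Spearman-Brown) = 2(0.59)/(1+0.59) ≈ 0.74214
SEM = 20.00000 · √(1 − 0.74214) = 20.00000 · √0.25786 ≈ 20.00000 · 0.50780 ≈ 10.15602
Half-width = 1.96·10.15602 ≈ 19.90579
95% CI: 158 ± 19.90579 = [138.09421, 177.90579]

[138.09, 177.91]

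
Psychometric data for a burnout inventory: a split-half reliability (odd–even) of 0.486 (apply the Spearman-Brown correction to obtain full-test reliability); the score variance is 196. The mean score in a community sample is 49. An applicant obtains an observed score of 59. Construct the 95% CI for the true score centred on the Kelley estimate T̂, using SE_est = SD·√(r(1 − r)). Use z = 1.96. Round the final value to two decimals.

[42.49, 68.59]

SD = √196 = 14.00000
r_full = 2·0.486 / (1 + 0.486) ≃ 0.65410
T̂ = r·X + (1 − r)·M = 0.65410×59 + 0.34590×49 ≃ 38.59219 + 16.94886 ≃ 55.54105
SE_est = 14.00000·√[r(1 − r)] ≃ 6.65923
95% CI: 55.54105 ± 13.05209 ≃ (42.48896, 68.59314)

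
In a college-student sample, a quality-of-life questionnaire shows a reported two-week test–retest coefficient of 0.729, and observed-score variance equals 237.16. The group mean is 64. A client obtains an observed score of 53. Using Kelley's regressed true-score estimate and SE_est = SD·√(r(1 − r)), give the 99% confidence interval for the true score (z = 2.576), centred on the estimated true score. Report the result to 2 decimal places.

[38.35, 73.61]

SD = √237.16 = 15.400
T̂ = 0.729(53) + 0.271(64) ≃ 55.981
SE_est = SD * √(r(1 − r)) = 15.400 * √0.198 ≃ 15.400 * 0.444 ≃ 6.845
99% CI: 55.981 ± 17.633 ≃ (38.348, 73.614)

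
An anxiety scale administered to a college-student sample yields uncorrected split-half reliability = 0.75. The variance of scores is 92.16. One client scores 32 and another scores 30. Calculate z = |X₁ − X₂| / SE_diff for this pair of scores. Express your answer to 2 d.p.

σ = 92.16^(1/2) = 9.60000
Full-length reliability (Spearman-Brown) = 2(0.75)/(1+0.75) ≈ 0.85714
SEM = 9.60000 × √(1 − 0.85714) = 9.60000 × √0.14286 ≈ 9.60000 × 0.37796 ≈ 3.62846
SE_diff = SEM × √2 ≈ 3.62846 × 1.41421 ≈ 5.13142
z = |32 − 30| / 5.13142 = 2 / 5.13142 ≈ 0.38976

0.39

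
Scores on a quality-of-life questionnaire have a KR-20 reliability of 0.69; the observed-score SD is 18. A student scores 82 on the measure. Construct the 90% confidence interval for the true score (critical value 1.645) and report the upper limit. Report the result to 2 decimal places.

The standard error of measurement is 18.000*√(1 − 0.690) ≈ 18.000*0.557 ≈ 10.022.
1.645 * SEM ≈ 16.486
Upper bound: 82 + 16.486 = 98.486

98.49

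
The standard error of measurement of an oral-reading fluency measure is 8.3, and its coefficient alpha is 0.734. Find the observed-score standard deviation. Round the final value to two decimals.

16.09

SD = SEM / √(1 − r) = 8.3 / √0.2660 ≈ 8.3 / 0.5158 ≈ 16.0930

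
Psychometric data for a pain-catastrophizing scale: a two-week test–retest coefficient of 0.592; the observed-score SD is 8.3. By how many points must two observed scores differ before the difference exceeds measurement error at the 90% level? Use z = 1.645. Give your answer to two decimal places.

12.33

SEM = 8.30000 * √(1 − 0.59200) = 8.30000 * √0.40800 ≃ 8.30000 * 0.63875 ≃ 5.30161
SE_diff = √2 * SEM ≃ 7.49762
Smallest detectable difference = 1.645*7.49762 ≃ 12.33358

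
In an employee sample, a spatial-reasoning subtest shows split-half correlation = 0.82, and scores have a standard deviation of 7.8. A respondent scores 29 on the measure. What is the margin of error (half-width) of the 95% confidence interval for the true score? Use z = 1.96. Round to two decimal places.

4.81

r_full = 2·0.82 / (1 + 0.82) ≈ 0.901
SEM = 7.800 · √(1 − 0.901) = 7.800 · √0.099 ≈ 7.800 · 0.314 ≈ 2.453
1.96 · SEM ≈ 4.808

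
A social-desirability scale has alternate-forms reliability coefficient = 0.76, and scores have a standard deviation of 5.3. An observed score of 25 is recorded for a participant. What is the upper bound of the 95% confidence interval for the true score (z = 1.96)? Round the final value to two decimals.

30.09

The standard error of measurement is 5.3000·√(1 − 0.7600) ≈ 5.3000·0.4899 ≈ 2.5965.
Half-width = 1.96·2.5965 ≈ 5.0891
Upper limit = 25 + 5.0891 ≈ 30.0891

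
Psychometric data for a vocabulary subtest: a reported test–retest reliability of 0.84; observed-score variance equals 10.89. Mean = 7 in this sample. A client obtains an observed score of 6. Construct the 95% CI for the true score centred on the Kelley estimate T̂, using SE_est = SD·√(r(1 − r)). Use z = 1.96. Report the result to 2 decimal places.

[3.79, 8.53]

SD = √10.89 = 3.3000
T̂ = 0.8400(6) + 0.1600(7) ≈ 6.1600
SE_est = SD * √(r(1 − r)) = 3.3000 * √0.1344 ≈ 3.3000 * 0.3666 ≈ 1.2098
95% CI: 6.1600 ± 2.3712 ≈ (3.7888, 8.5312)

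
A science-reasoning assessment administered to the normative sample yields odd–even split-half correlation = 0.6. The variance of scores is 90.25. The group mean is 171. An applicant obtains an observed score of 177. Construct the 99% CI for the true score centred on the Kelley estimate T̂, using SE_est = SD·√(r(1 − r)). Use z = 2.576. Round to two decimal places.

[164.90, 186.10]

SD = √90.25 ≈ 9.50000
Spearman-Brown: r = 2(0.6) / (1 + 0.6) = 1.20000 / 1.60000 ≈ 0.75000
T̂ = 0.75000(177) + 0.25000(171) ≈ 175.50000
SE_est = SD × √(r(1 − r)) = 9.50000 × √0.18750 ≈ 9.50000 × 0.43301 ≈ 4.11362
99% CI: 175.50000 ± 10.59669 ≈ (164.90331, 186.09669)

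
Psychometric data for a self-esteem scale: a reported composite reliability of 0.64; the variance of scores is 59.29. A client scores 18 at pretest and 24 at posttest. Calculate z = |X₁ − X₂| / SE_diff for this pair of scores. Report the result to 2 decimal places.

0.92

SD = √59.29 ≈ 7.700
The standard error of measurement is 7.700×√(1 − 0.640) ≈ 7.700×0.600 ≈ 4.620.
SE_diff = SEM × √2 ≈ 4.620 × 1.414 ≈ 6.534
z = 6 / 6.534 ≈ 0.918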